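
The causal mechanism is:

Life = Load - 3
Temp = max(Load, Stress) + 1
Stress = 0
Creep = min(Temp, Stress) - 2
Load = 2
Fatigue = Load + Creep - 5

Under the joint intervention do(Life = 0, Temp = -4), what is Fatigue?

-9

Under do(Life = 0, Temp = -4), each intervened variable's structural equation is replaced by its fixed value.
Creep = min(Temp, Stress) - 2  [with Temp=-4, Stress=0]  = -6
Fatigue = Load + Creep - 5  [with Load=2, Creep=-6]  = -9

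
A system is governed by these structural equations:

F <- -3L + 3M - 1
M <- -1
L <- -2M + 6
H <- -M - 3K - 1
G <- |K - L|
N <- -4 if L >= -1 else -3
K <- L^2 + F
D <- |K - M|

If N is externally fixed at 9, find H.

do(N=9) replaces the equation N <- -4 if L >= -1 else -3 with the constant N = 9.
H is not downstream of the intervention, so its value is determined by the original equations.
L = -2M + 6  [with M=-1]  = 8
F = -3L + 3M - 1  [with L=8, M=-1]  = -28
K = L^2 + F  [with L=8, F=-28]  = 36
H = -M - 3K - 1  [with M=-1, K=36]  = -108

-108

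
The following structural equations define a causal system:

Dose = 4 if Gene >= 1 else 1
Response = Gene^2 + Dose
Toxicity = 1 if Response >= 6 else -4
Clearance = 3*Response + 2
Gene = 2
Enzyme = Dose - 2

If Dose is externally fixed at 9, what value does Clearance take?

41

Under do(Dose=9), the mechanism Dose = 4 if Gene >= 1 else 1 is discarded; Dose is fixed at 9.
Response = Gene^2 + Dose  [with Gene=2, Dose=9]  = 13
Clearance = 3*Response + 2  [with Response=13]  = 41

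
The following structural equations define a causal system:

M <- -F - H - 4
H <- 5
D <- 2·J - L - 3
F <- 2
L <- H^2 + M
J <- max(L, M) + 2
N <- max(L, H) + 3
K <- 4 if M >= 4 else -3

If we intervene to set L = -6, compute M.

Under do(L=-6), the mechanism L <- H^2 + M is discarded; L is fixed at -6.
Since M is not a descendant of the intervened variable, it is unaffected.
M = -F - H - 4  [with F=2, H=5]  = -11

-11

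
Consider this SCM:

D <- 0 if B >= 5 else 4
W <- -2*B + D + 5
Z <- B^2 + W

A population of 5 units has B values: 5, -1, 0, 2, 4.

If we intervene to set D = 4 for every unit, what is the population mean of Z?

Under do(D=4), D's equation is replaced by D=4 for every unit. Per-unit Z: 24, 12, 9, 9, 17. Mean = 14.2.

14.2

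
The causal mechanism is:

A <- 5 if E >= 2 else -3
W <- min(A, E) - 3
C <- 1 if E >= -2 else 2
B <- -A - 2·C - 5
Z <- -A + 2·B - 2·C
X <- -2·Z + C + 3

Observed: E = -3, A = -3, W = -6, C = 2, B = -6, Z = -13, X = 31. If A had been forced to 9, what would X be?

103

Under do(A=9), the mechanism A <- 5 if E >= 2 else -3 is discarded; A is fixed at 9.
C = 1 if E >= -2 else 2  [with E=-3]  = 2
B = -A - 2·C - 5  [with A=9, C=2]  = -18
Z = -A + 2·B - 2·C  [with A=9, B=-18, C=2]  = -49
X = -2·Z + C + 3  [with Z=-49, C=2]  = 103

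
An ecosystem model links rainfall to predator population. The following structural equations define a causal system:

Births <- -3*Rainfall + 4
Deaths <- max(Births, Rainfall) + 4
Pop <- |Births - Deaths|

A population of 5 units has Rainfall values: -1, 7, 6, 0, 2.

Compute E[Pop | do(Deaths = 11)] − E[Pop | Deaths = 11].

-0.6

Under do(Deaths=11), Deaths's equation is replaced by Deaths=11 for every unit. Per-unit Pop: 4, 28, 25, 7, 13. Mean = 15.4.
E[Pop|Deaths=11] averages over only the 2 units with Deaths=11 (Rainfall = -1, 7): Pop = 4, 28, mean 16.
Difference = 15.4 − 16 = -0.6.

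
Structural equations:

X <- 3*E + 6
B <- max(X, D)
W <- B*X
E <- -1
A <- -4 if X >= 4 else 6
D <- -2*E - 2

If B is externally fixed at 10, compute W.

30

Intervening sets B = 10 and removes its equation (B <- max(X, D)).
X = 3*E + 6  [with E=-1]  = 3
W = B*X  [with B=10, X=3]  = 30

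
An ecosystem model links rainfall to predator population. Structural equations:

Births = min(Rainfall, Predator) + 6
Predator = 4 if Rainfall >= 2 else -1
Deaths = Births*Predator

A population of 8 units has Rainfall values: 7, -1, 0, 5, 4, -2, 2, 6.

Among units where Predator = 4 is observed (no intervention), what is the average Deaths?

E[Deaths|Predator=4] averages over only the 5 units with Predator=4 (Rainfall = 7, 5, 4, 2, 6): Deaths = 40, 40, 40, 32, 40, mean 38.4.

38.4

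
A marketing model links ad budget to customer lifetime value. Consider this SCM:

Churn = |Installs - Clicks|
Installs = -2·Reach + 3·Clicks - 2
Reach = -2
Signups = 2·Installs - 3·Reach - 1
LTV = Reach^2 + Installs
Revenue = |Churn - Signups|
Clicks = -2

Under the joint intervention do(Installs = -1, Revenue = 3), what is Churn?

The joint intervention fixes Installs = -1, Revenue = 3, removing each variable's own equation.
Churn = |Installs - Clicks|  [with Installs=-1, Clicks=-2]  = 1

1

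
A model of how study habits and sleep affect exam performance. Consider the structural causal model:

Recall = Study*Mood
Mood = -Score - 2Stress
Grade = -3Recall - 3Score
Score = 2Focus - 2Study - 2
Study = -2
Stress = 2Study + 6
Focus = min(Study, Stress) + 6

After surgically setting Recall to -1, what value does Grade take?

-27

Intervening sets Recall = -1 and removes its equation (Recall = Study*Mood).
Stress = 2Study + 6  [with Study=-2]  = 2
Focus = min(Study, Stress) + 6  [with Study=-2, Stress=2]  = 4
Score = 2Focus - 2Study - 2  [with Focus=4, Study=-2]  = 10
Grade = -3Recall - 3Score  [with Recall=-1, Score=10]  = -27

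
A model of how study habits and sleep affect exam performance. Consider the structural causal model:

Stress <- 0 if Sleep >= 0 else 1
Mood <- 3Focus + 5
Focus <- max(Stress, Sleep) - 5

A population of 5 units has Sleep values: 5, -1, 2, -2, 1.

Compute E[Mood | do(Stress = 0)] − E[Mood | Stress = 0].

-3.2

do(Stress=0) breaks Stress's dependence on Sleep. With Stress=0 fixed, Mood across the units is 5, -10, -4, -10, -7, mean -5.2.
Observing Stress=0 restricts to units where Stress's equation naturally yields 0: Sleep ∈ {5, 2, 1}. In that subpopulation Mood = 5, -4, -7, mean -2.
Difference = -5.2 − (-2) = -3.2.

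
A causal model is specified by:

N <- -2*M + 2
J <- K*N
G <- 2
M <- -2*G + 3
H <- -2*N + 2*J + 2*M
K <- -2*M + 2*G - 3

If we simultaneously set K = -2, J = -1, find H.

-12

Setting K = -2, J = -1 by intervention discards those variables' equations.
M = -2*G + 3  [with G=2]  = -1
N = -2*M + 2  [with M=-1]  = 4
H = -2*N + 2*J + 2*M  [with N=4, J=-1, M=-1]  = -12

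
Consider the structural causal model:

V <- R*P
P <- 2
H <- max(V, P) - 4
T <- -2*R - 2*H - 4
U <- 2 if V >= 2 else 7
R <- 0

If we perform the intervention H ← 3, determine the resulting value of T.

-10

Intervening sets H = 3 and removes its equation (H <- max(V, P) - 4).
T = -2*R - 2*H - 4  [with R=0, H=3]  = -10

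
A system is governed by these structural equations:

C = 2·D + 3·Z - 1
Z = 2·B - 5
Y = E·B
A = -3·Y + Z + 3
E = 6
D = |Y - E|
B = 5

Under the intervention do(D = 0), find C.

14

The intervention breaks the incoming arrows to D: D = |Y - E| no longer applies, and D = 0.
Z = 2·B - 5  [with B=5]  = 5
C = 2·D + 3·Z - 1  [with D=0, Z=5]  = 14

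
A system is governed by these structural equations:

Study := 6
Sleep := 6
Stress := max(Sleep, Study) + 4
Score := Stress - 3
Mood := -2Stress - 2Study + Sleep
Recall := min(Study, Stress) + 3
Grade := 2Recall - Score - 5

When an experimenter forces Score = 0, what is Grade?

The intervention breaks the incoming arrows to Score: Score := Stress - 3 no longer applies, and Score = 0.
Stress = max(Sleep, Study) + 4  [with Sleep=6, Study=6]  = 10
Recall = min(Study, Stress) + 3  [with Study=6, Stress=10]  = 9
Grade = 2Recall - Score - 5  [with Recall=9, Score=0]  = 13

13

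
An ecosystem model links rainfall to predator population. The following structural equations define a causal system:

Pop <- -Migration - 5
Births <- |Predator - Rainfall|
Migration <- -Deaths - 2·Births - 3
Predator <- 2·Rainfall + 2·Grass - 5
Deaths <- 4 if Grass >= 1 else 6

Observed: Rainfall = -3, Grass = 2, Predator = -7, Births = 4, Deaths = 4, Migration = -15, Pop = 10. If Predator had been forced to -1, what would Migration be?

-11

The intervention breaks the incoming arrows to Predator: Predator <- 2·Rainfall + 2·Grass - 5 no longer applies, and Predator = -1.
Births = |Predator - Rainfall|  [with Predator=-1, Rainfall=-3]  = 2
Deaths = 4 if Grass >= 1 else 6  [with Grass=2]  = 4
Migration = -Deaths - 2·Births - 3  [with Deaths=4, Births=2]  = -11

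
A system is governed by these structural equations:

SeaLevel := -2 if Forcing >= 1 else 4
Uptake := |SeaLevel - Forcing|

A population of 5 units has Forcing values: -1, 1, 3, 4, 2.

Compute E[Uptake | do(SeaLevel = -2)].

3.8

do(SeaLevel=-2) breaks SeaLevel's dependence on Forcing. With SeaLevel=-2 fixed, Uptake across the units is 1, 3, 5, 6, 4, mean 3.8.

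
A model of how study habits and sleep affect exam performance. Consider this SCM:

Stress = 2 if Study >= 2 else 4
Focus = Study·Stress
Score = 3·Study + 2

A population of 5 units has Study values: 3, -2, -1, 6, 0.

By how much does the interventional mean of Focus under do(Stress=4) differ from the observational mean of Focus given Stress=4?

The intervention sets Stress=4 in all 5 units regardless of Study. Recomputing Focus per unit gives 12, -8, -4, 24, 0; average 4.8.
Conditioning on Stress=4 selects the 3 unit(s) with Study ∈ {-2, -1, 0}. Their Focus values: -8, -4, 0. Mean = -4.
Difference = 4.8 − (-4) = 8.8.

8.8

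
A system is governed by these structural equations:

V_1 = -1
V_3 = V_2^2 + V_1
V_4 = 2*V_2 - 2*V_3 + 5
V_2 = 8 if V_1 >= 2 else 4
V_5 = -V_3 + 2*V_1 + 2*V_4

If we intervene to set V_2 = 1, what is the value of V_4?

7

Under do(V_2=1), the mechanism V_2 = 8 if V_1 >= 2 else 4 is discarded; V_2 is fixed at 1.
V_3 = V_2^2 + V_1  [with V_2=1, V_1=-1]  = 0
V_4 = 2*V_2 - 2*V_3 + 5  [with V_2=1, V_3=0]  = 7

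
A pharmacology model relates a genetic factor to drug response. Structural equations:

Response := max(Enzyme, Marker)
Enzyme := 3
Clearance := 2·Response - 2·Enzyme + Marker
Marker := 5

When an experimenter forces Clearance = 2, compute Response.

Under do(Clearance=2), the mechanism Clearance := 2·Response - 2·Enzyme + Marker is discarded; Clearance is fixed at 2.
Since Response is not a descendant of the intervened variable, it is unaffected.
Response = max(Enzyme, Marker)  [with Enzyme=3, Marker=5]  = 5

5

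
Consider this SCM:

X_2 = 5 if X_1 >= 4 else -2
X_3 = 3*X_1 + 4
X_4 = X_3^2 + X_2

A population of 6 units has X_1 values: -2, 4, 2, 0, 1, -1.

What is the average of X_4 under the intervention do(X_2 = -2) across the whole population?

Every unit gets X_2=-2 under the intervention. X_4 values become 2, 254, 98, 14, 47, -1; E[X_4|do(X_2=-2)] = 69.

69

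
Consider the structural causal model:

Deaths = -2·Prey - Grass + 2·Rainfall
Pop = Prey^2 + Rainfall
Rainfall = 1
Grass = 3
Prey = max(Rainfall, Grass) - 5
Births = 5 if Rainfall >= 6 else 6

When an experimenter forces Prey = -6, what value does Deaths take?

11

do(Prey=-6) replaces the equation Prey = max(Rainfall, Grass) - 5 with the constant Prey = -6.
Deaths = -2·Prey - Grass + 2·Rainfall  [with Prey=-6, Grass=3, Rainfall=1]  = 11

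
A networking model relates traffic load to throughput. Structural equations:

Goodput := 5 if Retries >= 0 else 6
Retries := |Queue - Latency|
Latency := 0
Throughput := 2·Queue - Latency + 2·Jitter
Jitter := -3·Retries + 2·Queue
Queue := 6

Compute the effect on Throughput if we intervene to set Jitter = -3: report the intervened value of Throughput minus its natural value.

Intervening sets Jitter = -3 and removes its equation (Jitter := -3·Retries + 2·Queue).
Throughput = 2·Queue - Latency + 2·Jitter  [with Queue=6, Latency=0, Jitter=-3]  = 6
Without intervention: Retries = |Queue - Latency|  [with Queue=6, Latency=0]  = 6; Jitter = -3·Retries + 2·Queue  [with Retries=6, Queue=6]  = -6; Throughput = 2·Queue - Latency + 2·Jitter  [with Queue=6, Latency=0, Jitter=-6]  = 0.
Change = 6 − 0 = 6.

6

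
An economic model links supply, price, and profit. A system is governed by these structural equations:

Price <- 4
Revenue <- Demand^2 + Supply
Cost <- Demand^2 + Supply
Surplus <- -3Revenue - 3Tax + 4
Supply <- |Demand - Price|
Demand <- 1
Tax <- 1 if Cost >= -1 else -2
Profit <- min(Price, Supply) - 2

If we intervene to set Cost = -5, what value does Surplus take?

do(Cost=-5) replaces the equation Cost <- Demand^2 + Supply with the constant Cost = -5.
Supply = |Demand - Price|  [with Demand=1, Price=4]  = 3
Revenue = Demand^2 + Supply  [with Demand=1, Supply=3]  = 4
Tax = 1 if Cost >= -1 else -2  [with Cost=-5]  = -2
Surplus = -3Revenue - 3Tax + 4  [with Revenue=4, Tax=-2]  = -2

-2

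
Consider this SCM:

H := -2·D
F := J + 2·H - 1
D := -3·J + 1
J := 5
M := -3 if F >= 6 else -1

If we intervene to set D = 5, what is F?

Under do(D=5), the mechanism D := -3·J + 1 is discarded; D is fixed at 5.
H = -2·D  [with D=5]  = -10
F = J + 2·H - 1  [with J=5, H=-10]  = -16

-16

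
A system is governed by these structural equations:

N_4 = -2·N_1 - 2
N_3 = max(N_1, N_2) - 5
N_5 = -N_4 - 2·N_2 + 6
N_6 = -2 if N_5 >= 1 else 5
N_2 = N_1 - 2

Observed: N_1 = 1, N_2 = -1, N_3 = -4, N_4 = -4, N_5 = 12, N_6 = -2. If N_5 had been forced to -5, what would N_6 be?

The intervention breaks the incoming arrows to N_5: N_5 = -N_4 - 2·N_2 + 6 no longer applies, and N_5 = -5.
N_6 = -2 if N_5 >= 1 else 5  [with N_5=-5]  = 5

5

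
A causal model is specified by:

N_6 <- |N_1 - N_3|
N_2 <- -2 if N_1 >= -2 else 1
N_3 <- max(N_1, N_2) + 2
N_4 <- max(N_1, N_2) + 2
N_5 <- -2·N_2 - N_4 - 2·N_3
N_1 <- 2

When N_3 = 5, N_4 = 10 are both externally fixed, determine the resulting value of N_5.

Setting N_3 = 5, N_4 = 10 by intervention discards those variables' equations.
N_2 = -2 if N_1 >= -2 else 1  [with N_1=2]  = -2
N_5 = -2·N_2 - N_4 - 2·N_3  [with N_2=-2, N_4=10, N_3=5]  = -16

-16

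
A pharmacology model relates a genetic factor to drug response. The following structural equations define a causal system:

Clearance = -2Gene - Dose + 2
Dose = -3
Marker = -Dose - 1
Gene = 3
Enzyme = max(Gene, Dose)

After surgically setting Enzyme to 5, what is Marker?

2

The intervention breaks the incoming arrows to Enzyme: Enzyme = max(Gene, Dose) no longer applies, and Enzyme = 5.
Marker is not downstream of the intervention, so its value is determined by the original equations.
Marker = -Dose - 1  [with Dose=-3]  = 2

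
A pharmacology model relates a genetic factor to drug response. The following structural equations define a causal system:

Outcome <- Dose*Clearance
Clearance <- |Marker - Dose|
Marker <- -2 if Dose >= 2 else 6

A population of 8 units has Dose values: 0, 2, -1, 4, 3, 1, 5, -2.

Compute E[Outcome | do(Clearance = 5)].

7.5

The intervention sets Clearance=5 in all 8 units regardless of Dose. Recomputing Outcome per unit gives 0, 10, -5, 20, 15, 5, 25, -10; average 7.5.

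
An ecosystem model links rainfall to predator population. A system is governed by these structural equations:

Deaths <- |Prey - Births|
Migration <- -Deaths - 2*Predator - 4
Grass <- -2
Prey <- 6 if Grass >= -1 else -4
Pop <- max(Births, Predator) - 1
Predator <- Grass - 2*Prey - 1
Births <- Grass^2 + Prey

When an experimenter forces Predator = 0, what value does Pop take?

-1

The intervention breaks the incoming arrows to Predator: Predator <- Grass - 2*Prey - 1 no longer applies, and Predator = 0.
Prey = 6 if Grass >= -1 else -4  [with Grass=-2]  = -4
Births = Grass^2 + Prey  [with Grass=-2, Prey=-4]  = 0
Pop = max(Births, Predator) - 1  [with Births=0, Predator=0]  = -1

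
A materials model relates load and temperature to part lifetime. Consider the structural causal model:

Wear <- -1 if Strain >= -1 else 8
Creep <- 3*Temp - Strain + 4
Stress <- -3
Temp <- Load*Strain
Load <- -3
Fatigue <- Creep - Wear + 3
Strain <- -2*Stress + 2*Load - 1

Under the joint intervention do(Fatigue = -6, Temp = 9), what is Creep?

Under do(Fatigue = -6, Temp = 9), each intervened variable's structural equation is replaced by its fixed value.
Strain = -2*Stress + 2*Load - 1  [with Stress=-3, Load=-3]  = -1
Creep = 3*Temp - Strain + 4  [with Temp=9, Strain=-1]  = 32

32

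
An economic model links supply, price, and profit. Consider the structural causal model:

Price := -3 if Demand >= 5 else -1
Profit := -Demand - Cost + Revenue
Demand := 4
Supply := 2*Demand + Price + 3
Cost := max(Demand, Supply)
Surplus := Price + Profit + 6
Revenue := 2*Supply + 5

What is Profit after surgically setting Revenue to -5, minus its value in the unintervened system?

The intervention breaks the incoming arrows to Revenue: Revenue := 2*Supply + 5 no longer applies, and Revenue = -5.
Price = -3 if Demand >= 5 else -1  [with Demand=4]  = -1
Supply = 2*Demand + Price + 3  [with Demand=4, Price=-1]  = 10
Cost = max(Demand, Supply)  [with Demand=4, Supply=10]  = 10
Profit = -Demand - Cost + Revenue  [with Demand=4, Cost=10, Revenue=-5]  = -19
Without intervention: Price = -3 if Demand >= 5 else -1  [with Demand=4]  = -1; Supply = 2*Demand + Price + 3  [with Demand=4, Price=-1]  = 10; Cost = max(Demand, Supply)  [with Demand=4, Supply=10]  = 10; Revenue = 2*Supply + 5  [with Supply=10]  = 25; Profit = -Demand - Cost + Revenue  [with Demand=4, Cost=10, Revenue=25]  = 11.
Change = -19 − 11 = -30.

-30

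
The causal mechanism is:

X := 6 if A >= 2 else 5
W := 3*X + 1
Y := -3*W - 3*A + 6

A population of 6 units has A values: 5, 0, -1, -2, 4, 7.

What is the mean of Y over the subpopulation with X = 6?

-67

Observing X=6 restricts to units where X's equation naturally yields 6: A ∈ {5, 4, 7}. In that subpopulation Y = -66, -63, -72, mean -67.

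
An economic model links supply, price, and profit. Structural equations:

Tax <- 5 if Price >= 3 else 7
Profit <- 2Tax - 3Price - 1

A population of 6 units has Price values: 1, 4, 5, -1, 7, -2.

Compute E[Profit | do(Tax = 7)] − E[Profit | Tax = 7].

The intervention sets Tax=7 in all 6 units regardless of Price. Recomputing Profit per unit gives 10, 1, -2, 16, -8, 19; average 6.
Observing Tax=7 restricts to units where Tax's equation naturally yields 7: Price ∈ {1, -1, -2}. In that subpopulation Profit = 10, 16, 19, mean 15.
Difference = 6 − 15 = -9.

-9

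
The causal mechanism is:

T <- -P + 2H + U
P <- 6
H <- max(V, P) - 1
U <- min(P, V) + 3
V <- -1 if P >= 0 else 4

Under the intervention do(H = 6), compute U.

2

The intervention breaks the incoming arrows to H: H <- max(V, P) - 1 no longer applies, and H = 6.
U is not downstream of the intervention, so its value is determined by the original equations.
V = -1 if P >= 0 else 4  [with P=6]  = -1
U = min(P, V) + 3  [with P=6, V=-1]  = 2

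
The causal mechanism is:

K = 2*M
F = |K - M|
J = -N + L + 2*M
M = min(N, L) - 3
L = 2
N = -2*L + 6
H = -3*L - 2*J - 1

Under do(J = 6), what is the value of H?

Under do(J=6), the mechanism J = -N + L + 2*M is discarded; J is fixed at 6.
H = -3*L - 2*J - 1  [with L=2, J=6]  = -19

-19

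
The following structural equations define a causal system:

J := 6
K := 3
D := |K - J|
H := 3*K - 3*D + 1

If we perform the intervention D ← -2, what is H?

16

The intervention breaks the incoming arrows to D: D := |K - J| no longer applies, and D = -2.
H = 3*K - 3*D + 1  [with K=3, D=-2]  = 16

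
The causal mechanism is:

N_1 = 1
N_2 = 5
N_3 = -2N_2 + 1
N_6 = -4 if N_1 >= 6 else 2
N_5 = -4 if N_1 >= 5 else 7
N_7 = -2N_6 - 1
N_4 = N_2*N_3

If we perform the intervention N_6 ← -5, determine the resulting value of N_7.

Intervening sets N_6 = -5 and removes its equation (N_6 = -4 if N_1 >= 6 else 2).
N_7 = -2N_6 - 1  [with N_6=-5]  = 9

9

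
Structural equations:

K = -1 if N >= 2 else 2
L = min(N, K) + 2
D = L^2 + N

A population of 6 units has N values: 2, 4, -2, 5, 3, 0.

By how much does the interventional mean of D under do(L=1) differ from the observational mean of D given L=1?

-1.5

The intervention sets L=1 in all 6 units regardless of N. Recomputing D per unit gives 3, 5, -1, 6, 4, 1; average 3.
E[D|L=1] averages over only the 4 units with L=1 (N = 2, 4, 5, 3): D = 3, 5, 6, 4, mean 4.5.
Difference = 3 − 4.5 = -1.5.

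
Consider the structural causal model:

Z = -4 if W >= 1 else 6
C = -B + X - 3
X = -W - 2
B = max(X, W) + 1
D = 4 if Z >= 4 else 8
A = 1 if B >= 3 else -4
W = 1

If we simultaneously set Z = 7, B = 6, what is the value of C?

The joint intervention fixes Z = 7, B = 6, removing each variable's own equation.
X = -W - 2  [with W=1]  = -3
C = -B + X - 3  [with B=6, X=-3]  = -12

-12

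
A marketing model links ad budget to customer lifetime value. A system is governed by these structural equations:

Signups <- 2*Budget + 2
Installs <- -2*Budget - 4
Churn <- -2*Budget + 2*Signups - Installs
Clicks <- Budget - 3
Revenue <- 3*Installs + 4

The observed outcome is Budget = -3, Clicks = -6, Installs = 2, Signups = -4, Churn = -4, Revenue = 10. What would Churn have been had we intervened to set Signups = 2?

8

Intervening sets Signups = 2 and removes its equation (Signups <- 2*Budget + 2).
Installs = -2*Budget - 4  [with Budget=-3]  = 2
Churn = -2*Budget + 2*Signups - Installs  [with Budget=-3, Signups=2, Installs=2]  = 8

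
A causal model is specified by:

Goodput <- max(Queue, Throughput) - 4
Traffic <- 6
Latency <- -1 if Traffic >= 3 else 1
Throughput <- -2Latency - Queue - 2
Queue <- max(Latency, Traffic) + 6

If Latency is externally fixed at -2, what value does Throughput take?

-10

Under do(Latency=-2), the mechanism Latency <- -1 if Traffic >= 3 else 1 is discarded; Latency is fixed at -2.
Queue = max(Latency, Traffic) + 6  [with Latency=-2, Traffic=6]  = 12
Throughput = -2Latency - Queue - 2  [with Latency=-2, Queue=12]  = -10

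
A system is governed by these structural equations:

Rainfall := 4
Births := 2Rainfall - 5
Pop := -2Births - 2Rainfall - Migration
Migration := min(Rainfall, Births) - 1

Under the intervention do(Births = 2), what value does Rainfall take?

Under do(Births=2), the mechanism Births := 2Rainfall - 5 is discarded; Births is fixed at 2.
Rainfall is not downstream of the intervention, so its value is determined by the original equations.

4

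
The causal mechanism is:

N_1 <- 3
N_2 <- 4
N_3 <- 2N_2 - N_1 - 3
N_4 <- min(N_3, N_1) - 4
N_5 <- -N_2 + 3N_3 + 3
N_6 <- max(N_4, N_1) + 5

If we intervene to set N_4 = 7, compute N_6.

Under do(N_4=7), the mechanism N_4 <- min(N_3, N_1) - 4 is discarded; N_4 is fixed at 7.
N_6 = max(N_4, N_1) + 5  [with N_4=7, N_1=3]  = 12

12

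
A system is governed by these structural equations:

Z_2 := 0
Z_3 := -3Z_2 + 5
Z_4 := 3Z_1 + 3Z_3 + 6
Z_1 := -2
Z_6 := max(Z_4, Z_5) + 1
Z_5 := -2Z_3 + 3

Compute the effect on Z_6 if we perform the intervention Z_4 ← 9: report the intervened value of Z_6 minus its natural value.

Under do(Z_4=9), the mechanism Z_4 := 3Z_1 + 3Z_3 + 6 is discarded; Z_4 is fixed at 9.
Z_3 = -3Z_2 + 5  [with Z_2=0]  = 5
Z_5 = -2Z_3 + 3  [with Z_3=5]  = -7
Z_6 = max(Z_4, Z_5) + 1  [with Z_4=9, Z_5=-7]  = 10
Without intervention: Z_3 = -3Z_2 + 5  [with Z_2=0]  = 5; Z_4 = 3Z_1 + 3Z_3 + 6  [with Z_1=-2, Z_3=5]  = 15; Z_5 = -2Z_3 + 3  [with Z_3=5]  = -7; Z_6 = max(Z_4, Z_5) + 1  [with Z_4=15, Z_5=-7]  = 16.
Change = 10 − 16 = -6.

-6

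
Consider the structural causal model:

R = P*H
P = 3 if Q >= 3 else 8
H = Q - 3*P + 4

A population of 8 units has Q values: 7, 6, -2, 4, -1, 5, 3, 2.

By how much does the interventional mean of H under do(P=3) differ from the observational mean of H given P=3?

Under do(P=3), P's equation is replaced by P=3 for every unit. Per-unit H: 2, 1, -7, -1, -6, 0, -2, -3. Mean = -2.
Observing P=3 restricts to units where P's equation naturally yields 3: Q ∈ {7, 6, 4, 5, 3}. In that subpopulation H = 2, 1, -1, 0, -2, mean 0.
Difference = -2 − 0 = -2.

-2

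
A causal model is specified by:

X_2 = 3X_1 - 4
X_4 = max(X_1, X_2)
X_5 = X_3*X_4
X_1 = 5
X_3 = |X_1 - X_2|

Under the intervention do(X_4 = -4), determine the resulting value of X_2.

The intervention breaks the incoming arrows to X_4: X_4 = max(X_1, X_2) no longer applies, and X_4 = -4.
Since X_2 is not a descendant of the intervened variable, it is unaffected.
X_2 = 3X_1 - 4  [with X_1=5]  = 11

11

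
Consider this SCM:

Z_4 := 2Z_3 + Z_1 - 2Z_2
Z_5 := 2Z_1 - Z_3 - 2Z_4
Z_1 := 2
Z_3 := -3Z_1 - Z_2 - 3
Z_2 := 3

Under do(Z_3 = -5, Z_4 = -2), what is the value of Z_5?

Setting Z_3 = -5, Z_4 = -2 by intervention discards those variables' equations.
Z_5 = 2Z_1 - Z_3 - 2Z_4  [with Z_1=2, Z_3=-5, Z_4=-2]  = 13

13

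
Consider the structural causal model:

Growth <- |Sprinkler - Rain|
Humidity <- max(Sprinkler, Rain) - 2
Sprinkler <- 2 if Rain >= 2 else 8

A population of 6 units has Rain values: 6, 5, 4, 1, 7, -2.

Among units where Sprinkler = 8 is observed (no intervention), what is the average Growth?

E[Growth|Sprinkler=8] averages over only the 2 units with Sprinkler=8 (Rain = 1, -2): Growth = 7, 10, mean 8.5.

8.5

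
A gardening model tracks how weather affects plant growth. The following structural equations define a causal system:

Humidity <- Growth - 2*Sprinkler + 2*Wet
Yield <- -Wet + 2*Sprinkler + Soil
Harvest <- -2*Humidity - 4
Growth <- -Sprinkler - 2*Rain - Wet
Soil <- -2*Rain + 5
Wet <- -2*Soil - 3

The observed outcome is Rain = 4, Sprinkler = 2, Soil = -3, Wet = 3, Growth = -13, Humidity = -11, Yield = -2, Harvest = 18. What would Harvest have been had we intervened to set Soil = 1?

The intervention breaks the incoming arrows to Soil: Soil <- -2*Rain + 5 no longer applies, and Soil = 1.
Wet = -2*Soil - 3  [with Soil=1]  = -5
Growth = -Sprinkler - 2*Rain - Wet  [with Sprinkler=2, Rain=4, Wet=-5]  = -5
Humidity = Growth - 2*Sprinkler + 2*Wet  [with Growth=-5, Sprinkler=2, Wet=-5]  = -19
Harvest = -2*Humidity - 4  [with Humidity=-19]  = 34

34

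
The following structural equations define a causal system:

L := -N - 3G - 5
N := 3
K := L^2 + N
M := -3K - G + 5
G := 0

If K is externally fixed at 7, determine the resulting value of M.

-16

Intervening sets K = 7 and removes its equation (K := L^2 + N).
M = -3K - G + 5  [with K=7, G=0]  = -16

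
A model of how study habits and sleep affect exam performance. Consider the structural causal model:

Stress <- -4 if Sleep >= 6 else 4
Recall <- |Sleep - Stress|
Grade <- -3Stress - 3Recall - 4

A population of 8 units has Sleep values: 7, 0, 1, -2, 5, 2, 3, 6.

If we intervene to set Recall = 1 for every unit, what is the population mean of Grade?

-13

The intervention sets Recall=1 in all 8 units regardless of Sleep. Recomputing Grade per unit gives 5, -19, -19, -19, -19, -19, -19, 5; average -13.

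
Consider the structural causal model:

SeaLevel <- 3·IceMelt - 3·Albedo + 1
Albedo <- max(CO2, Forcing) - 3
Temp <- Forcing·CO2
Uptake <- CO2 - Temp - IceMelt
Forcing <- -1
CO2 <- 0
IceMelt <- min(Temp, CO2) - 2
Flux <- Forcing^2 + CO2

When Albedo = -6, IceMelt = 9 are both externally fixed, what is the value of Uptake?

Under do(Albedo = -6, IceMelt = 9), each intervened variable's structural equation is replaced by its fixed value.
Temp = Forcing·CO2  [with Forcing=-1, CO2=0]  = 0
Uptake = CO2 - Temp - IceMelt  [with CO2=0, Temp=0, IceMelt=9]  = -9

-9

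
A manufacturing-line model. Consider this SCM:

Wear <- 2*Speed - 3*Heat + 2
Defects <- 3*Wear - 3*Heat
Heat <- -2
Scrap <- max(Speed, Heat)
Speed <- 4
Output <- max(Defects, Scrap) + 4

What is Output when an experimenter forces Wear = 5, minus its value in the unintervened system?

-33

The intervention breaks the incoming arrows to Wear: Wear <- 2*Speed - 3*Heat + 2 no longer applies, and Wear = 5.
Defects = 3*Wear - 3*Heat  [with Wear=5, Heat=-2]  = 21
Scrap = max(Speed, Heat)  [with Speed=4, Heat=-2]  = 4
Output = max(Defects, Scrap) + 4  [with Defects=21, Scrap=4]  = 25
Without intervention: Wear = 2*Speed - 3*Heat + 2  [with Speed=4, Heat=-2]  = 16; Defects = 3*Wear - 3*Heat  [with Wear=16, Heat=-2]  = 54; Scrap = max(Speed, Heat)  [with Speed=4, Heat=-2]  = 4; Output = max(Defects, Scrap) + 4  [with Defects=54, Scrap=4]  = 58.
Change = 25 − 58 = -33.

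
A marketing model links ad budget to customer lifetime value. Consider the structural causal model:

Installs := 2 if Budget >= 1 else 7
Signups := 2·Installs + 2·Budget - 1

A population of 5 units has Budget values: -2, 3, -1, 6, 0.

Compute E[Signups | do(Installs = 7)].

15.4

do(Installs=7) breaks Installs's dependence on Budget. With Installs=7 fixed, Signups across the units is 9, 19, 11, 25, 13, mean 15.4.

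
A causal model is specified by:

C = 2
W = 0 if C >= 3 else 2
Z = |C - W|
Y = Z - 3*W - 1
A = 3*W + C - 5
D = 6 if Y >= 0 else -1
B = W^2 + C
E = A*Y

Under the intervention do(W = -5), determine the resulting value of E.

-378

do(W=-5) replaces the equation W = 0 if C >= 3 else 2 with the constant W = -5.
Z = |C - W|  [with C=2, W=-5]  = 7
Y = Z - 3*W - 1  [with Z=7, W=-5]  = 21
A = 3*W + C - 5  [with W=-5, C=2]  = -18
E = A*Y  [with A=-18, Y=21]  = -378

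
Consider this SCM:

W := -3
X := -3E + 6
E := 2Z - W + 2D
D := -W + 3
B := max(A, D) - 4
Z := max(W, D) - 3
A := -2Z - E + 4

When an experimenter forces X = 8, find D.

6

do(X=8) replaces the equation X := -3E + 6 with the constant X = 8.
D is not downstream of the intervention, so its value is determined by the original equations.
D = -W + 3  [with W=-3]  = 6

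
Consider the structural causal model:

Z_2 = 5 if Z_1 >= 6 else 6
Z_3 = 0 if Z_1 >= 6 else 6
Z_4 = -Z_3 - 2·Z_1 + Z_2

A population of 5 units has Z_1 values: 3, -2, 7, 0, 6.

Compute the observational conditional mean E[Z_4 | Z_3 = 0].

-8

Observing Z_3=0 restricts to units where Z_3's equation naturally yields 0: Z_1 ∈ {7, 6}. In that subpopulation Z_4 = -9, -7, mean -8.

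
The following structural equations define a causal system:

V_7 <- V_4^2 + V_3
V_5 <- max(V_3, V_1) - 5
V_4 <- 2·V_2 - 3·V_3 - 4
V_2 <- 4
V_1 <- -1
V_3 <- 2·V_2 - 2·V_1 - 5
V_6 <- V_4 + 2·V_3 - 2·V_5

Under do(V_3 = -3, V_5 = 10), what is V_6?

-13

Setting V_3 = -3, V_5 = 10 by intervention discards those variables' equations.
V_4 = 2·V_2 - 3·V_3 - 4  [with V_2=4, V_3=-3]  = 13
V_6 = V_4 + 2·V_3 - 2·V_5  [with V_4=13, V_3=-3, V_5=10]  = -13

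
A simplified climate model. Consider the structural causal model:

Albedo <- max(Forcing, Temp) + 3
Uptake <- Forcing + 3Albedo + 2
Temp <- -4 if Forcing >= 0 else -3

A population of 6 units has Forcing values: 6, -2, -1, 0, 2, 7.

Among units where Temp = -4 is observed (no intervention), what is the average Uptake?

Observing Temp=-4 restricts to units where Temp's equation naturally yields -4: Forcing ∈ {6, 0, 2, 7}. In that subpopulation Uptake = 35, 11, 19, 39, mean 26.

26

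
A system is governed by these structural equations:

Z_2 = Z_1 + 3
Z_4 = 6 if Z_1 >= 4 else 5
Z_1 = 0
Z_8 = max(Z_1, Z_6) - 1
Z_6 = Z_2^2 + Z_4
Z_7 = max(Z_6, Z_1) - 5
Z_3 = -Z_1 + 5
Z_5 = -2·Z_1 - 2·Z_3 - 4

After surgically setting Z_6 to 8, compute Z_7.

3

Intervening sets Z_6 = 8 and removes its equation (Z_6 = Z_2^2 + Z_4).
Z_7 = max(Z_6, Z_1) - 5  [with Z_6=8, Z_1=0]  = 3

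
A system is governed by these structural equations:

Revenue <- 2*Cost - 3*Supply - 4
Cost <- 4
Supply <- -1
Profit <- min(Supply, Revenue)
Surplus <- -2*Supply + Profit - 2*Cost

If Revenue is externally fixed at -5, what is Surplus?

-11

do(Revenue=-5) replaces the equation Revenue <- 2*Cost - 3*Supply - 4 with the constant Revenue = -5.
Profit = min(Supply, Revenue)  [with Supply=-1, Revenue=-5]  = -5
Surplus = -2*Supply + Profit - 2*Cost  [with Supply=-1, Profit=-5, Cost=4]  = -11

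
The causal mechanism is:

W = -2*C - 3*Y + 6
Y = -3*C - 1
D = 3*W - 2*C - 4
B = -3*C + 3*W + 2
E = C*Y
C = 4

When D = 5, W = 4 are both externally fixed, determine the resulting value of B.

Under do(D = 5, W = 4), each intervened variable's structural equation is replaced by its fixed value.
B = -3*C + 3*W + 2  [with C=4, W=4]  = 2

2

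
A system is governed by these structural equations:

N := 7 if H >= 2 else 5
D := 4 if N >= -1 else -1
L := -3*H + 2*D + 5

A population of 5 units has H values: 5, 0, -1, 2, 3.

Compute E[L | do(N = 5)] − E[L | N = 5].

Every unit gets N=5 under the intervention. L values become -2, 13, 16, 7, 4; E[L|do(N=5)] = 7.6.
Conditioning on N=5 selects the 2 unit(s) with H ∈ {0, -1}. Their L values: 13, 16. Mean = 14.5.
Difference = 7.6 − 14.5 = -6.9.

-6.9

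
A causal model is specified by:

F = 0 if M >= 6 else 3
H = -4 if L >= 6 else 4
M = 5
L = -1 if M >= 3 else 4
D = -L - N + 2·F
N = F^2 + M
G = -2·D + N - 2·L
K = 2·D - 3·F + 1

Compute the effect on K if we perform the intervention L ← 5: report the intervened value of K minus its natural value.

The intervention breaks the incoming arrows to L: L = -1 if M >= 3 else 4 no longer applies, and L = 5.
F = 0 if M >= 6 else 3  [with M=5]  = 3
N = F^2 + M  [with F=3, M=5]  = 14
D = -L - N + 2·F  [with L=5, N=14, F=3]  = -13
K = 2·D - 3·F + 1  [with D=-13, F=3]  = -34
Without intervention: F = 0 if M >= 6 else 3  [with M=5]  = 3; N = F^2 + M  [with F=3, M=5]  = 14; L = -1 if M >= 3 else 4  [with M=5]  = -1; D = -L - N + 2·F  [with L=-1, N=14, F=3]  = -7; K = 2·D - 3·F + 1  [with D=-7, F=3]  = -22.
Change = -34 − (-22) = -12.

-12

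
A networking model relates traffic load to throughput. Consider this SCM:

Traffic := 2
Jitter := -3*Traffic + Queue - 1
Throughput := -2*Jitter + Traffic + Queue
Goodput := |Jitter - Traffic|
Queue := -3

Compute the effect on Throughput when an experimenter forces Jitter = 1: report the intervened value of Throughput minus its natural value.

The intervention breaks the incoming arrows to Jitter: Jitter := -3*Traffic + Queue - 1 no longer applies, and Jitter = 1.
Throughput = -2*Jitter + Traffic + Queue  [with Jitter=1, Traffic=2, Queue=-3]  = -3
Without intervention: Jitter = -3*Traffic + Queue - 1  [with Traffic=2, Queue=-3]  = -10; Throughput = -2*Jitter + Traffic + Queue  [with Jitter=-10, Traffic=2, Queue=-3]  = 19.
Change = -3 − 19 = -22.

-22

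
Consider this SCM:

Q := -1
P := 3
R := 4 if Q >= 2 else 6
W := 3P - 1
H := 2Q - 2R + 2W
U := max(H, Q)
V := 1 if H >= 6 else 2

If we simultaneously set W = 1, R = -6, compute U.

12

The joint intervention fixes W = 1, R = -6, removing each variable's own equation.
H = 2Q - 2R + 2W  [with Q=-1, R=-6, W=1]  = 12
U = max(H, Q)  [with H=12, Q=-1]  = 12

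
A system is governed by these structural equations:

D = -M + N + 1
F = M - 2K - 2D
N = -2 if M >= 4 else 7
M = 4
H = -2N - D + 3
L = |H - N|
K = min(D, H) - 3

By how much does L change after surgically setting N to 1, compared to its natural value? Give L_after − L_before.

-12

Under do(N=1), the mechanism N = -2 if M >= 4 else 7 is discarded; N is fixed at 1.
D = -M + N + 1  [with M=4, N=1]  = -2
H = -2N - D + 3  [with N=1, D=-2]  = 3
L = |H - N|  [with H=3, N=1]  = 2
Without intervention: N = -2 if M >= 4 else 7  [with M=4]  = -2; D = -M + N + 1  [with M=4, N=-2]  = -5; H = -2N - D + 3  [with N=-2, D=-5]  = 12; L = |H - N|  [with H=12, N=-2]  = 14.
Change = 2 − 14 = -12.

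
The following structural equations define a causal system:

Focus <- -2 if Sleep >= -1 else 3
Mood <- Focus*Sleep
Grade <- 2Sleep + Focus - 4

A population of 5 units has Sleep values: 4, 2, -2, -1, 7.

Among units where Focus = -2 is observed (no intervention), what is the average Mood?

E[Mood|Focus=-2] averages over only the 4 units with Focus=-2 (Sleep = 4, 2, -1, 7): Mood = -8, -4, 2, -14, mean -6.

-6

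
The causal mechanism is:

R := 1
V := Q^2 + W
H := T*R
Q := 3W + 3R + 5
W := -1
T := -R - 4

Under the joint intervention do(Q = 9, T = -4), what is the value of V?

80

Setting Q = 9, T = -4 by intervention discards those variables' equations.
V = Q^2 + W  [with Q=9, W=-1]  = 80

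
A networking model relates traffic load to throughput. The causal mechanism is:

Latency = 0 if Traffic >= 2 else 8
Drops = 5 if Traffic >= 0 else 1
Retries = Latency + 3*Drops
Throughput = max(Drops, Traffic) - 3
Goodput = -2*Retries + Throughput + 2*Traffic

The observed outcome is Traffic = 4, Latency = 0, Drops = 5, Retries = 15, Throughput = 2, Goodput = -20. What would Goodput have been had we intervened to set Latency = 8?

Under do(Latency=8), the mechanism Latency = 0 if Traffic >= 2 else 8 is discarded; Latency is fixed at 8.
Drops = 5 if Traffic >= 0 else 1  [with Traffic=4]  = 5
Retries = Latency + 3*Drops  [with Latency=8, Drops=5]  = 23
Throughput = max(Drops, Traffic) - 3  [with Drops=5, Traffic=4]  = 2
Goodput = -2*Retries + Throughput + 2*Traffic  [with Retries=23, Throughput=2, Traffic=4]  = -36

-36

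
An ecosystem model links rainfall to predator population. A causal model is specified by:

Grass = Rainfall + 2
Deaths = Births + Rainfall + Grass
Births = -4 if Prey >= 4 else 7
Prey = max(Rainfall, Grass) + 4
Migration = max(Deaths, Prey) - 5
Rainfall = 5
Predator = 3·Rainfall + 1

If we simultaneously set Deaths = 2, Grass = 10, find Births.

The joint intervention fixes Deaths = 2, Grass = 10, removing each variable's own equation.
Prey = max(Rainfall, Grass) + 4  [with Rainfall=5, Grass=10]  = 14
Births = -4 if Prey >= 4 else 7  [with Prey=14]  = -4

-4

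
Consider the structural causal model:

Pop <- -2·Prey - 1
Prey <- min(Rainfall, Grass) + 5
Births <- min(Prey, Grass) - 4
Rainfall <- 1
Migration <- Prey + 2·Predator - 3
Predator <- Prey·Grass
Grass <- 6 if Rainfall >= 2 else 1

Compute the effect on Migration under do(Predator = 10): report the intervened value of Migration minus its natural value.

8

Under do(Predator=10), the mechanism Predator <- Prey·Grass is discarded; Predator is fixed at 10.
Grass = 6 if Rainfall >= 2 else 1  [with Rainfall=1]  = 1
Prey = min(Rainfall, Grass) + 5  [with Rainfall=1, Grass=1]  = 6
Migration = Prey + 2·Predator - 3  [with Prey=6, Predator=10]  = 23
Without intervention: Grass = 6 if Rainfall >= 2 else 1  [with Rainfall=1]  = 1; Prey = min(Rainfall, Grass) + 5  [with Rainfall=1, Grass=1]  = 6; Predator = Prey·Grass  [with Prey=6, Grass=1]  = 6; Migration = Prey + 2·Predator - 3  [with Prey=6, Predator=6]  = 15.
Change = 23 − 15 = 8.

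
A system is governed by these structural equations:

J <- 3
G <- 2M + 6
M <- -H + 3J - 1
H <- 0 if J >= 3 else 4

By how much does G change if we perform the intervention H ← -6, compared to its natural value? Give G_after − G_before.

Under do(H=-6), the mechanism H <- 0 if J >= 3 else 4 is discarded; H is fixed at -6.
M = -H + 3J - 1  [with H=-6, J=3]  = 14
G = 2M + 6  [with M=14]  = 34
Without intervention: H = 0 if J >= 3 else 4  [with J=3]  = 0; M = -H + 3J - 1  [with H=0, J=3]  = 8; G = 2M + 6  [with M=8]  = 22.
Change = 34 − 22 = 12.

12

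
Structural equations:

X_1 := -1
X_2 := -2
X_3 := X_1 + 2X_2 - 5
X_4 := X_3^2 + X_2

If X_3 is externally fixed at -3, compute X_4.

The intervention breaks the incoming arrows to X_3: X_3 := X_1 + 2X_2 - 5 no longer applies, and X_3 = -3.
X_4 = X_3^2 + X_2  [with X_3=-3, X_2=-2]  = 7

7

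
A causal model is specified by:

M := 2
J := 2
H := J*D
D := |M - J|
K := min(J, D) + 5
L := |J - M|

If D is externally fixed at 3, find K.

7

The intervention breaks the incoming arrows to D: D := |M - J| no longer applies, and D = 3.
K = min(J, D) + 5  [with J=2, D=3]  = 7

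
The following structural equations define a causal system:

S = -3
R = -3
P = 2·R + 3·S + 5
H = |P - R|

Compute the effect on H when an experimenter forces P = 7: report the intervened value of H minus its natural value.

The intervention breaks the incoming arrows to P: P = 2·R + 3·S + 5 no longer applies, and P = 7.
H = |P - R|  [with P=7, R=-3]  = 10
Without intervention: P = 2·R + 3·S + 5  [with R=-3, S=-3]  = -10; H = |P - R|  [with P=-10, R=-3]  = 7.
Change = 10 − 7 = 3.

3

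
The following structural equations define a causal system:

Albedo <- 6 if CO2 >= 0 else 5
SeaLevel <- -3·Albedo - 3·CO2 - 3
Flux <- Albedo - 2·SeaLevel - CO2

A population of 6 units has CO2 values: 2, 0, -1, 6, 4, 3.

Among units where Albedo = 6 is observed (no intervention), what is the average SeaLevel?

Observing Albedo=6 restricts to units where Albedo's equation naturally yields 6: CO2 ∈ {2, 0, 6, 4, 3}. In that subpopulation SeaLevel = -27, -21, -39, -33, -30, mean -30.

-30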